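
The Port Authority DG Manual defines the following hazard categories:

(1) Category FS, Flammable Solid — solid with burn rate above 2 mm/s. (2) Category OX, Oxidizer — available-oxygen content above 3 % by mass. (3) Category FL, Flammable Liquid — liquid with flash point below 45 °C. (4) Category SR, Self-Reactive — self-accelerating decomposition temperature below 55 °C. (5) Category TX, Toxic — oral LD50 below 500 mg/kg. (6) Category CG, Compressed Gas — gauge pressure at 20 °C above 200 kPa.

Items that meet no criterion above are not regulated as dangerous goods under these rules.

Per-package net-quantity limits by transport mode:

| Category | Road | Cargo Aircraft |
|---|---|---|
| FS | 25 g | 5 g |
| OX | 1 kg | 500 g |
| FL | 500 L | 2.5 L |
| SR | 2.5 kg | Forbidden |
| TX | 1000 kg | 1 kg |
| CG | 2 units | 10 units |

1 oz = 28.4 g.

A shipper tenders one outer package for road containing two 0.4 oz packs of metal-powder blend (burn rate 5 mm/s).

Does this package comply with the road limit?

Yes

With burn rate 5 mm/s (> 2 mm/s), the metal-powder blend falls in Category FS.
Category FS quantity: two 0.4 oz packs = 22.72 g.
22.72 g is within the road limit of 25 g for Category FS.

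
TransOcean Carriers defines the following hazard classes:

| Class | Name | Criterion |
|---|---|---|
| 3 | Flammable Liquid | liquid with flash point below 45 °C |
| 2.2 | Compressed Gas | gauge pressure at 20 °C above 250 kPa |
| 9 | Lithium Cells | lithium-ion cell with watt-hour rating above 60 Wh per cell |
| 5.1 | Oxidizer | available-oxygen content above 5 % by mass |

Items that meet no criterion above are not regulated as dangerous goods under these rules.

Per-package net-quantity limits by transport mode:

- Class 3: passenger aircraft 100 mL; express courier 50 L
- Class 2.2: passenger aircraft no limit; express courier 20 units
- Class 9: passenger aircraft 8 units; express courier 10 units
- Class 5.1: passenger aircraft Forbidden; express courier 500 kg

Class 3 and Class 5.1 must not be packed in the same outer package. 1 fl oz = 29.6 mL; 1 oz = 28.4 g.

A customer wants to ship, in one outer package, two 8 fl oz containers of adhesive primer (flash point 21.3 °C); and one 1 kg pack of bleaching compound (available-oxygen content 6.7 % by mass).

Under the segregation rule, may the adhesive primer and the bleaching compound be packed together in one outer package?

No

Flash point 21.3 °C meets the Class 3 criterion (Flammable Liquid), so the adhesive primer is Class 3.
Bleaching compound: available-oxygen content 6.7 % by mass > 5 % by mass → Class 5.1 (Oxidizer).
Class 3 and Class 5.1 may not share an outer package.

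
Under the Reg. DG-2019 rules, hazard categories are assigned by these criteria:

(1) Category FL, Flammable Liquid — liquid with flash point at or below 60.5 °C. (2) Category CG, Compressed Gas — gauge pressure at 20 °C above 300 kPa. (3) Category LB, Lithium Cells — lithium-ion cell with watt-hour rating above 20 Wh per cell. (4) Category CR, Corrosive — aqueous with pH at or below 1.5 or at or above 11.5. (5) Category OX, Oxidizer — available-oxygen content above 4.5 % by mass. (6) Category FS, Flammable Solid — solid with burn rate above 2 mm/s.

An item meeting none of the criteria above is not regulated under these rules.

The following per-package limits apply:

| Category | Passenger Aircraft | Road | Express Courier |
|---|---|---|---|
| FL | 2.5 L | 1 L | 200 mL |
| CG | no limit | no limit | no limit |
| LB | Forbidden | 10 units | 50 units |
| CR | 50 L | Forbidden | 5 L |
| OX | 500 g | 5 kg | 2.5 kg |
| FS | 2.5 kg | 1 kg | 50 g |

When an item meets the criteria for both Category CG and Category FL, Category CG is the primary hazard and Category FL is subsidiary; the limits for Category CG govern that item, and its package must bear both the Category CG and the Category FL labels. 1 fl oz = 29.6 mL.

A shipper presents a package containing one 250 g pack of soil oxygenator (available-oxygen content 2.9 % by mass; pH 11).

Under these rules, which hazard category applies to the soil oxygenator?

pH 11 is between 1.5 and 11.5, so Category CR does not apply.
available-oxygen content 2.9 % by mass is not above 4.5 % by mass, so Category OX does not apply.
No criterion is met, so the item is not regulated.

Not regulated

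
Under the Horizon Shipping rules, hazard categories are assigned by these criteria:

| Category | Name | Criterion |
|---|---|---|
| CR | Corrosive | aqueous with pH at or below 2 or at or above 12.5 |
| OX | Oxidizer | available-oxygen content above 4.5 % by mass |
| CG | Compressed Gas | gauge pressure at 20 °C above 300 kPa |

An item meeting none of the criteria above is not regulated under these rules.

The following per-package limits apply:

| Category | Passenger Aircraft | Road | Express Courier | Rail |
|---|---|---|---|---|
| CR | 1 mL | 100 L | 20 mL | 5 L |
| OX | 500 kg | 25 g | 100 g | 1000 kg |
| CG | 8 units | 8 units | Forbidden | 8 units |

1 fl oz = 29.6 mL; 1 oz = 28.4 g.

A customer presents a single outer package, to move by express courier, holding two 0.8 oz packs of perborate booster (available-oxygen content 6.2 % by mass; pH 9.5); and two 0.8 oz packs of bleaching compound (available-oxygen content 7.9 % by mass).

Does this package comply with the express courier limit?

Yes

Perborate booster: available-oxygen content 6.2 % by mass > 4.5 % by mass → Category OX (Oxidizer).
Bleaching compound: available-oxygen content 7.9 % by mass > 4.5 % by mass → Category OX (Oxidizer).
Total Category OX: (two 0.8 oz packs = 45.44 g) + (two 0.8 oz packs = 45.44 g) = 90.88 g.
90.88 g is within the express courier limit of 100 g for Category OX.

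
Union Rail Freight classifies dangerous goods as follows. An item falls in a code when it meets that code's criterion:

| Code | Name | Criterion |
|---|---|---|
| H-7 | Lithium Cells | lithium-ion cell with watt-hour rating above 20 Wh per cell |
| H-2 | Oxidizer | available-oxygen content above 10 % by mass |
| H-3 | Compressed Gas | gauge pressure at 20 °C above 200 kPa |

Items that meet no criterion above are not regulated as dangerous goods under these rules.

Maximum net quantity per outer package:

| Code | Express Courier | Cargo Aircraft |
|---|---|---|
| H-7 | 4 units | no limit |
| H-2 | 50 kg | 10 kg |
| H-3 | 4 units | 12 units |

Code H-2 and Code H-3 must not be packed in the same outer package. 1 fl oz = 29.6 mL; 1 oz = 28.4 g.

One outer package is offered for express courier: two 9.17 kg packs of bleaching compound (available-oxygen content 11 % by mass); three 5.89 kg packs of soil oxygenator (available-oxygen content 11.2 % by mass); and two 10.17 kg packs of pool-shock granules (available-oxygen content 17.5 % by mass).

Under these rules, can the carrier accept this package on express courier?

With available-oxygen content 11 % by mass (> 10 % by mass), the bleaching compound falls in Code H-2.
With available-oxygen content 11.2 % by mass (> 10 % by mass), the soil oxygenator falls in Code H-2.
Pool-shock granules: available-oxygen content 17.5 % by mass > 10 % by mass → Code H-2 (Oxidizer).
Code H-2 net quantity: (two 9.17 kg packs = 18.34 kg) + (three 5.89 kg packs = 17.67 kg) + (two 10.17 kg packs = 20.34 kg) = 56.35 kg.
That exceeds the Code H-2 express courier limit of 50 kg.

No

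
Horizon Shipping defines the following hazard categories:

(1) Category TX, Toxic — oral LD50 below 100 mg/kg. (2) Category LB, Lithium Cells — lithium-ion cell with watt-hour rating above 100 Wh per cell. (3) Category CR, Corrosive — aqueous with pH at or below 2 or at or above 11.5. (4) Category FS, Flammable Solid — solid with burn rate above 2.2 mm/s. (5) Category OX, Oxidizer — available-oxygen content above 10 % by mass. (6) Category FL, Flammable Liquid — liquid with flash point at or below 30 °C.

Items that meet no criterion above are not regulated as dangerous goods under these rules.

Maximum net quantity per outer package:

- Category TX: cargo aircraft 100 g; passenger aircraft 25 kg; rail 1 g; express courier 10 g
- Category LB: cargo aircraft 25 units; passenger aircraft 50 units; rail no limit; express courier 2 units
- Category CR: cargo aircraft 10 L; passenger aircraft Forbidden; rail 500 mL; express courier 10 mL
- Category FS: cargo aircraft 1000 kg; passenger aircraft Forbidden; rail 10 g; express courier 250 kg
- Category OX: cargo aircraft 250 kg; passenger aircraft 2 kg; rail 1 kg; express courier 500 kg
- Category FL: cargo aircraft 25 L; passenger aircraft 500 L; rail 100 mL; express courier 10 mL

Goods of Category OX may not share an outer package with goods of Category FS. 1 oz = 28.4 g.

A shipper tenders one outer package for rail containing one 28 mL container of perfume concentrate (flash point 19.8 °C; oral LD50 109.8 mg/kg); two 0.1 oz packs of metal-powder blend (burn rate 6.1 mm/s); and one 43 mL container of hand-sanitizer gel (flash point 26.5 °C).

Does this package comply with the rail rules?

Yes

Flash point 19.8 °C meets the Category FL criterion (Flammable Liquid), so the perfume concentrate is Category FL.
With burn rate 6.1 mm/s (> 2.2 mm/s), the metal-powder blend falls in Category FS.
Hand-sanitizer gel: flash point 26.5 °C ≤ 30 °C → Category FL (Flammable Liquid).
Total Category FL: 28 mL + 43 mL = 71 mL.
71 mL ≤ 100 mL (rail limit, Category FL) — within limit.
Category FS quantity: two 0.1 oz packs = 5.68 g.
5.68 g ≤ 10 g (rail limit, Category FS) — within limit.
The segregation rule (Category OX with Category FS) does not apply to Category FL with Category FS.
Every hazard category is within its rail limit and no segregation rule is violated.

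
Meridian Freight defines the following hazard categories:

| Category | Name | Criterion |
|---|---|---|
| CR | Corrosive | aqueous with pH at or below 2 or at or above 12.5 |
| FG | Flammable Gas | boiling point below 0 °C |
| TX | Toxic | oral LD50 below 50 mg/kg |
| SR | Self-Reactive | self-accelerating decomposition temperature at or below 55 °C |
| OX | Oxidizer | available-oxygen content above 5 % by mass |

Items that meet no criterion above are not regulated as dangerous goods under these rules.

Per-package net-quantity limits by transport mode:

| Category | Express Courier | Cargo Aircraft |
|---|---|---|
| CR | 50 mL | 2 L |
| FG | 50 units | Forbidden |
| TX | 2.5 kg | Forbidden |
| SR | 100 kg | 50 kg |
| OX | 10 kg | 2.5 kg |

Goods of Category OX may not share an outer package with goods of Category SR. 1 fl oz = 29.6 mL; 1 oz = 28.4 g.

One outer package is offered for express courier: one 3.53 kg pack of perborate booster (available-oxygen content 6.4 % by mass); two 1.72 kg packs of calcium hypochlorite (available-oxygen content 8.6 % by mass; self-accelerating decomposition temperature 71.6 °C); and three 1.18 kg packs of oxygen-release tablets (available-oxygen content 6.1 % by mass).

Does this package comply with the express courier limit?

No

The perborate booster has available-oxygen content 6.4 % by mass, which is > 5 % by mass, so it is Category OX (Oxidizer).
Calcium hypochlorite: available-oxygen content 8.6 % by mass > 5 % by mass → Category OX (Oxidizer).
Oxygen-release tablets: available-oxygen content 6.1 % by mass > 5 % by mass → Category OX (Oxidizer).
Category OX net quantity: 3.53 kg + (two 1.72 kg packs = 3.44 kg) + (three 1.18 kg packs = 3.54 kg) = 10.51 kg.
10.51 kg > 10 kg (express courier limit, Category OX) — over the limit.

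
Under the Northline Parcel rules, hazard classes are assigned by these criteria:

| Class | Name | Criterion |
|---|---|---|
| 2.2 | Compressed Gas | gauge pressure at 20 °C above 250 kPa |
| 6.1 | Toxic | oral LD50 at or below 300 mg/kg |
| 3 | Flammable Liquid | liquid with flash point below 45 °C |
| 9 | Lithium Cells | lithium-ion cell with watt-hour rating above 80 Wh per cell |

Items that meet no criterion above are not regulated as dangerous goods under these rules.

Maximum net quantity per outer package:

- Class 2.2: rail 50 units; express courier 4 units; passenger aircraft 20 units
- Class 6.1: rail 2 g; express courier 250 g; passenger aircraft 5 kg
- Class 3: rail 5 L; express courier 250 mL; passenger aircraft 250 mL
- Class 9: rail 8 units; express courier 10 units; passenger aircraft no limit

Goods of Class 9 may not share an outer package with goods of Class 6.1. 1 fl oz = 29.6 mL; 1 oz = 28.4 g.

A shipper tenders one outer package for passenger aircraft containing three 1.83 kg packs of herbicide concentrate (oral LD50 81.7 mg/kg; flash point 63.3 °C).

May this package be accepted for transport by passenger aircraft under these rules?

No

Herbicide concentrate: oral LD50 81.7 mg/kg ≤ 300 mg/kg → Class 6.1 (Toxic).
Class 6.1 quantity: three 1.83 kg packs = 5.49 kg.
That exceeds the Class 6.1 passenger aircraft limit of 5 kg.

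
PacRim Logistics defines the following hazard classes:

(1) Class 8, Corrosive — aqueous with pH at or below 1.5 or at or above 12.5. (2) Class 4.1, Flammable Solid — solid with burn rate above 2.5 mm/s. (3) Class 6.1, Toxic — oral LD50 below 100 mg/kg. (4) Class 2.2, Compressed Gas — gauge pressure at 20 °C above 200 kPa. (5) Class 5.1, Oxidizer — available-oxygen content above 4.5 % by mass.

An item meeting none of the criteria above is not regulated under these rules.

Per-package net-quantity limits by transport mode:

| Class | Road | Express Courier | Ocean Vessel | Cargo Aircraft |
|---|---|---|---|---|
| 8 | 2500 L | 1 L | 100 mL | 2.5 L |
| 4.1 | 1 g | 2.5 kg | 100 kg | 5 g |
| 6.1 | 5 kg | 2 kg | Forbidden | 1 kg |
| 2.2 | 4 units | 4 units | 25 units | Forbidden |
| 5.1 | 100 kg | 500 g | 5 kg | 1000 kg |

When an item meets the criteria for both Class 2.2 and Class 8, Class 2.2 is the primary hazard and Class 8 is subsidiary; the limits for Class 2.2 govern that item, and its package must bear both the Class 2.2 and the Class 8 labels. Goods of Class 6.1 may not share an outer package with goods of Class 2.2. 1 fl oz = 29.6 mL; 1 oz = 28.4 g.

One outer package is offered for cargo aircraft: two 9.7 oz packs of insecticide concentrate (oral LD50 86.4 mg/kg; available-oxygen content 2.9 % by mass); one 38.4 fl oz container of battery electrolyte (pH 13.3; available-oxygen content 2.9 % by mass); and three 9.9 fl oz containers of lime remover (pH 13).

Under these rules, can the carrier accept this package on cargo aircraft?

With oral LD50 86.4 mg/kg (< 100 mg/kg), the insecticide concentrate falls in Class 6.1.
pH 13.3 meets the Class 8 criterion (Corrosive), so the battery electrolyte is Class 8.
With pH 13 (≥ 12.5), the lime remover falls in Class 8.
Class 8 net quantity: (one 38.4 fl oz container = 1136.64 mL) + (three 9.9 fl oz containers = 879.12 mL) = 2015.76 mL.
That is within the Class 8 cargo aircraft limit of 2.5 L.
Class 6.1 quantity: two 9.7 oz packs = 550.96 g.
That is within the Class 6.1 cargo aircraft limit of 1 kg.
The segregation rule (Class 6.1 with Class 2.2) does not apply to Class 8 with Class 6.1.
Every hazard class is within its cargo aircraft limit and no segregation rule is violated.

Yes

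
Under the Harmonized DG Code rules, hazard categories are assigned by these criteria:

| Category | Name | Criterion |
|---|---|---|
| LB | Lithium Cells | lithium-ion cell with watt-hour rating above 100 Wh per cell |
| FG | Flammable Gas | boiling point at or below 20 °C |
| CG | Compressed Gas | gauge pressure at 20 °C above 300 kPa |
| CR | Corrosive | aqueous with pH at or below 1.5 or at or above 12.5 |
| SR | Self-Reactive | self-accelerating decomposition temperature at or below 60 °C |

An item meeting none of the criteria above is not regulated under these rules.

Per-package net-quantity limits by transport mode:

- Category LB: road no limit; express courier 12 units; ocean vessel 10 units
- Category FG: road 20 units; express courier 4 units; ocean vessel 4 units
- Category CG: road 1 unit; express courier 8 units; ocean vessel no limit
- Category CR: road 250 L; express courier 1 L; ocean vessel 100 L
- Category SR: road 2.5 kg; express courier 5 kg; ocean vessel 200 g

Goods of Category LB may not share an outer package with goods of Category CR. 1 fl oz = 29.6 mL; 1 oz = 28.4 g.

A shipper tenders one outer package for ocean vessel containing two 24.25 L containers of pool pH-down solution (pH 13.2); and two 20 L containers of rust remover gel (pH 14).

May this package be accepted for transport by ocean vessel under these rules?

Yes

pH 13.2 meets the Category CR criterion (Corrosive), so the pool pH-down solution is Category CR.
Rust remover gel: pH 14 ≥ 12.5 → Category CR (Corrosive).
Category CR net quantity: (two 24.25 L containers = 48.5 L) + (two 20 L containers = 40 L) = 88.5 L.
88.5 L is within the ocean vessel limit of 100 L for Category CR.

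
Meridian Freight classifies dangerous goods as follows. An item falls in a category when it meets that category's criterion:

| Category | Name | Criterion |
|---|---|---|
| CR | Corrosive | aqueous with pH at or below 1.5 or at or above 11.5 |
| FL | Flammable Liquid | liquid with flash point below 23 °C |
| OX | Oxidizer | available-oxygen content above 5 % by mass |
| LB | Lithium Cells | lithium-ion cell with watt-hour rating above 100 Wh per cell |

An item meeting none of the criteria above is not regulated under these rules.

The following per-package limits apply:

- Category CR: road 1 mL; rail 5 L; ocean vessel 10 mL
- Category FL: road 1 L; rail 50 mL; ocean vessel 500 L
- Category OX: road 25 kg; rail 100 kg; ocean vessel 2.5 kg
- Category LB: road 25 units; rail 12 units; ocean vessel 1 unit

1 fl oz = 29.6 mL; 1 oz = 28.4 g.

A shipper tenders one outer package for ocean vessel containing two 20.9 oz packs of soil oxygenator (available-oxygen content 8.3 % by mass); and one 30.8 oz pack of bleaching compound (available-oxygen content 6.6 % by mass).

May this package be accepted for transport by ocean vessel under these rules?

Yes

Available-oxygen content 8.3 % by mass meets the Category OX criterion (Oxidizer), so the soil oxygenator is Category OX.
Bleaching compound: available-oxygen content 6.6 % by mass > 5 % by mass → Category OX (Oxidizer).
Category OX net quantity: (two 20.9 oz packs = 1187.12 g) + (one 30.8 oz pack = 874.72 g) = 2061.84 g.
That is within the Category OX ocean vessel limit of 2.5 kg.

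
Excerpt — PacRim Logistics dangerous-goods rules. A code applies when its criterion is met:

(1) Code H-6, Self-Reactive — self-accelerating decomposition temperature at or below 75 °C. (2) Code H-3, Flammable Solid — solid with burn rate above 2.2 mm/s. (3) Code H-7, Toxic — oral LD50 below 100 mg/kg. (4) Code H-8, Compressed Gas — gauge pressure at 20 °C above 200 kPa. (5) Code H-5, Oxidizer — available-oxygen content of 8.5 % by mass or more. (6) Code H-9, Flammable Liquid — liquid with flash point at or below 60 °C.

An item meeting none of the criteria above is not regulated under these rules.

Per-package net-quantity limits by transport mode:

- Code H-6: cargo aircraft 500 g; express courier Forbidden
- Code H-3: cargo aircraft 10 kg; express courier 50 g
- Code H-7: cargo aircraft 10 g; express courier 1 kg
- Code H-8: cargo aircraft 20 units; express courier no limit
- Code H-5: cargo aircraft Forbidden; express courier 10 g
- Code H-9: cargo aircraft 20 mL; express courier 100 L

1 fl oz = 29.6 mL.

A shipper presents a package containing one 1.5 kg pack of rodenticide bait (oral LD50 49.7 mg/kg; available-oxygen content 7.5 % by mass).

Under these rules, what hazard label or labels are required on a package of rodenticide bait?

Code H-7

Rodenticide bait: oral LD50 49.7 mg/kg < 100 mg/kg → Code H-7 (Toxic).
Only the Code H-7 label is required.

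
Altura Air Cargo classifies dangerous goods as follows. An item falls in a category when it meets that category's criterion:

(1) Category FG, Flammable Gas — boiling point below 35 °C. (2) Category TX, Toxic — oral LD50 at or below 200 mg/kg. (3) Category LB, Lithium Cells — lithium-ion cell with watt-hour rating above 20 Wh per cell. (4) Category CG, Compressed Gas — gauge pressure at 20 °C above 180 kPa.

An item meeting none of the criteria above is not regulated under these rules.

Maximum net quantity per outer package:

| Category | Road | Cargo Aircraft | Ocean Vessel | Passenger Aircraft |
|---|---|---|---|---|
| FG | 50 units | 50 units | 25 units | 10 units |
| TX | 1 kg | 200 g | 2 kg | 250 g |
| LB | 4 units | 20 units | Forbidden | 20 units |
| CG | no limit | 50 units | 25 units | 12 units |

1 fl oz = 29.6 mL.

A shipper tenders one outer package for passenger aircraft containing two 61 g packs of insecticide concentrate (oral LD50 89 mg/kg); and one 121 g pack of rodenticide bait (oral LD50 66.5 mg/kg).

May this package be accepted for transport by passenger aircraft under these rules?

Yes

Insecticide concentrate: oral LD50 89 mg/kg ≤ 200 mg/kg → Category TX (Toxic).
With oral LD50 66.5 mg/kg (≤ 200 mg/kg), the rodenticide bait falls in Category TX.
Total Category TX: (two 61 g packs = 122 g) + 121 g = 243 g.
243 g ≤ 250 g (passenger aircraft limit, Category TX) — within limit.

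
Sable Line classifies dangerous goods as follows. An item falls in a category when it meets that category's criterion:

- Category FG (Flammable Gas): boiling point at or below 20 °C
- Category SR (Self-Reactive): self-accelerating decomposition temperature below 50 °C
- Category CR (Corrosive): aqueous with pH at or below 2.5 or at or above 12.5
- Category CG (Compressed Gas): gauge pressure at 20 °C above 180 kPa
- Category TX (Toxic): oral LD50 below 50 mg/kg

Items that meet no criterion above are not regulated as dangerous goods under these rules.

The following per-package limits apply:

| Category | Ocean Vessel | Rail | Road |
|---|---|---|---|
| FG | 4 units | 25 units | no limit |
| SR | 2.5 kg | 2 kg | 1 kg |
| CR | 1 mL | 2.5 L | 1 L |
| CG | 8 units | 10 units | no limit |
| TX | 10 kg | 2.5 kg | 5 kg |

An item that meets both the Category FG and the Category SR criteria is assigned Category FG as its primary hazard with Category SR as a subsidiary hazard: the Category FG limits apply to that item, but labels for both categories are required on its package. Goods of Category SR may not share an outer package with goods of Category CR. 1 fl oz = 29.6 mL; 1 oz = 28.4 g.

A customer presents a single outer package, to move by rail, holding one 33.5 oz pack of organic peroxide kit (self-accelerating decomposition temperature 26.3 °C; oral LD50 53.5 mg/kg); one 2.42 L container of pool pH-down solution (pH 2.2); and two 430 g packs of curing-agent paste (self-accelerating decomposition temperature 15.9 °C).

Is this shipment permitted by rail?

No

With self-accelerating decomposition temperature 26.3 °C (< 50 °C), the organic peroxide kit falls in Category SR.
The pool pH-down solution has pH 2.2, which is ≤ 2.5, so it is Category CR (Corrosive).
With self-accelerating decomposition temperature 15.9 °C (< 50 °C), the curing-agent paste falls in Category SR.
Category SR net quantity: (one 33.5 oz pack = 951.4 g) + (two 430 g packs = 860 g) = 1811.4 g.
That is within the Category SR rail limit of 2 kg.
Category CR quantity: 2.42 L.
2.42 L ≤ 2.5 L (rail limit, Category CR) — within limit.
Category SR and Category CR may not share an outer package.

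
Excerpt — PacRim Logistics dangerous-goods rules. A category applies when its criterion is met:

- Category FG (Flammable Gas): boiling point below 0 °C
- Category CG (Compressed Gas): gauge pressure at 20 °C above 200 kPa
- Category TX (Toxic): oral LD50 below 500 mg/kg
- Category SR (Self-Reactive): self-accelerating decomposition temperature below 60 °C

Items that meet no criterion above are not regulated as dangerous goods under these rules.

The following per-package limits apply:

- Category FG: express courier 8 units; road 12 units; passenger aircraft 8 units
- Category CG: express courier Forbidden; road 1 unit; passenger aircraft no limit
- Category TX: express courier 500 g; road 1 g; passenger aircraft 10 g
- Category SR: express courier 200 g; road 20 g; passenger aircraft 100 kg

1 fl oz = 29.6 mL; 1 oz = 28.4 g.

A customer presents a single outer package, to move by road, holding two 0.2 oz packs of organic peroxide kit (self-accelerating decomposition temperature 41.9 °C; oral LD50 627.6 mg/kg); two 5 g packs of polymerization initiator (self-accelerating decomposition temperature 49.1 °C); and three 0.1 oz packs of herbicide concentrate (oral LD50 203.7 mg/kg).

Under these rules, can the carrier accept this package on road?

No

With self-accelerating decomposition temperature 41.9 °C (< 60 °C), the organic peroxide kit falls in Category SR.
The polymerization initiator has self-accelerating decomposition temperature 49.1 °C, which is < 60 °C, so it is Category SR (Self-Reactive).
Oral LD50 203.7 mg/kg meets the Category TX criterion (Toxic), so the herbicide concentrate is Category TX.
Category SR net quantity: (two 0.2 oz packs = 11.36 g) + (two 5 g packs = 10 g) = 21.36 g.
21.36 g > 20 g (road limit, Category SR) — over the limit.
Category TX quantity: three 0.1 oz packs = 8.52 g.
8.52 g exceeds the road limit of 1 g for Category TX.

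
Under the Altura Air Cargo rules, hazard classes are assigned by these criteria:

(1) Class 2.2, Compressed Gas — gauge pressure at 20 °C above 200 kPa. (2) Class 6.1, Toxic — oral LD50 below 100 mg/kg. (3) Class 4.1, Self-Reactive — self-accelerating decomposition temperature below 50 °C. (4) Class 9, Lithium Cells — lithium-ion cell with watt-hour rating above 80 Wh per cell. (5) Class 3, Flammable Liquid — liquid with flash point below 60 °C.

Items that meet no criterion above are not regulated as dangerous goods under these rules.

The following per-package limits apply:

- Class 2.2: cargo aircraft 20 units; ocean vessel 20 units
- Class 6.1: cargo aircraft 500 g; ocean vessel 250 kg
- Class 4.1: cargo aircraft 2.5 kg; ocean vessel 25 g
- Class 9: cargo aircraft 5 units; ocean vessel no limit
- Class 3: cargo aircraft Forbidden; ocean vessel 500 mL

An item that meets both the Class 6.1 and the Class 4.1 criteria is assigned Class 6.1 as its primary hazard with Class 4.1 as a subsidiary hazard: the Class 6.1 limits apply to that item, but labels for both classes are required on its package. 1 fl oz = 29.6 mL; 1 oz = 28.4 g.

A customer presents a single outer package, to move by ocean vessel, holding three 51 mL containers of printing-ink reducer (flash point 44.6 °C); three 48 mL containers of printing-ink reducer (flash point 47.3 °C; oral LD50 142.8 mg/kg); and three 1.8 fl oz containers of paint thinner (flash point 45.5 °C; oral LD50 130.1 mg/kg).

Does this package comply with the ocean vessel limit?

With flash point 44.6 °C (< 60 °C), the printing-ink reducer falls in Class 3.
Printing-ink reducer: flash point 47.3 °C < 60 °C → Class 3 (Flammable Liquid).
Flash point 45.5 °C meets the Class 3 criterion (Flammable Liquid), so the paint thinner is Class 3.
Class 3 net quantity: (three 51 mL containers = 153 mL) + (three 48 mL containers = 144 mL) + (three 1.8 fl oz containers = 159.84 mL) = 456.84 mL.
456.84 mL ≤ 500 mL (ocean vessel limit, Class 3) — within limit.

Yes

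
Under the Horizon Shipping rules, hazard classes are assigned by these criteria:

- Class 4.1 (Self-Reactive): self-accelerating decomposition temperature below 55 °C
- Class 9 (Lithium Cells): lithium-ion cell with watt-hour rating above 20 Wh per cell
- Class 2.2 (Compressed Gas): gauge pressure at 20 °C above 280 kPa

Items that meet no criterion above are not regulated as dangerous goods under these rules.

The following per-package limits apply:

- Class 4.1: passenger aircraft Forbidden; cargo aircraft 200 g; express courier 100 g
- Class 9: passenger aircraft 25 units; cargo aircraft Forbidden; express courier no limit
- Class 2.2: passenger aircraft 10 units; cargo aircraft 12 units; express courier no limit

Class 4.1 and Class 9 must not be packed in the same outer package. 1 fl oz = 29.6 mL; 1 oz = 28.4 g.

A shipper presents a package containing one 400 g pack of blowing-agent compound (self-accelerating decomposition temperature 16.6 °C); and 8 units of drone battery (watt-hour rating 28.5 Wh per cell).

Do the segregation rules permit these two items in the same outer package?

With self-accelerating decomposition temperature 16.6 °C (< 55 °C), the blowing-agent compound falls in Class 4.1.
Drone battery: watt-hour rating 28.5 Wh per cell > 20 Wh per cell → Class 9 (Lithium Cells).
Class 4.1 and Class 9 may not share an outer package.

No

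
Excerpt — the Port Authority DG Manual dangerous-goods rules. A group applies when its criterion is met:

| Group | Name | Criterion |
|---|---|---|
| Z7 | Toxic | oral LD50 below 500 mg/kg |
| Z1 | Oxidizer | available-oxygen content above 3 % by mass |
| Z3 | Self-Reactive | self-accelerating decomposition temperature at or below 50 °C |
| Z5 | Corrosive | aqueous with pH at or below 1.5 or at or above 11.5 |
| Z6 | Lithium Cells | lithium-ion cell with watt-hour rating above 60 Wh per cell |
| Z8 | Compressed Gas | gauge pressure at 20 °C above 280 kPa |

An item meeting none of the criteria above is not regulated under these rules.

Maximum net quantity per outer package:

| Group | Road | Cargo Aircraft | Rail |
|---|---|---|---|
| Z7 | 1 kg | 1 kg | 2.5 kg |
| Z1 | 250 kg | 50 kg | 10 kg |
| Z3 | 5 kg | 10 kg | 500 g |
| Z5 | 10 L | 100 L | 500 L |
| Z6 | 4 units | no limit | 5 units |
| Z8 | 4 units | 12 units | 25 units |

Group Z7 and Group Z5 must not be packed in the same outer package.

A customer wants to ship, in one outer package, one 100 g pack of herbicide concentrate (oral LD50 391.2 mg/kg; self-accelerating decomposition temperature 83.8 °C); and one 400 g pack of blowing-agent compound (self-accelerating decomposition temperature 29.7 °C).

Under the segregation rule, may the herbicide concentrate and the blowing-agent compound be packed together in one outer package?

The herbicide concentrate has oral LD50 391.2 mg/kg, which is < 500 mg/kg, so it is Group Z7 (Toxic).
Blowing-agent compound: self-accelerating decomposition temperature 29.7 °C ≤ 50 °C → Group Z3 (Self-Reactive).
No segregation rule bars Group Z7 with Group Z3.

Yes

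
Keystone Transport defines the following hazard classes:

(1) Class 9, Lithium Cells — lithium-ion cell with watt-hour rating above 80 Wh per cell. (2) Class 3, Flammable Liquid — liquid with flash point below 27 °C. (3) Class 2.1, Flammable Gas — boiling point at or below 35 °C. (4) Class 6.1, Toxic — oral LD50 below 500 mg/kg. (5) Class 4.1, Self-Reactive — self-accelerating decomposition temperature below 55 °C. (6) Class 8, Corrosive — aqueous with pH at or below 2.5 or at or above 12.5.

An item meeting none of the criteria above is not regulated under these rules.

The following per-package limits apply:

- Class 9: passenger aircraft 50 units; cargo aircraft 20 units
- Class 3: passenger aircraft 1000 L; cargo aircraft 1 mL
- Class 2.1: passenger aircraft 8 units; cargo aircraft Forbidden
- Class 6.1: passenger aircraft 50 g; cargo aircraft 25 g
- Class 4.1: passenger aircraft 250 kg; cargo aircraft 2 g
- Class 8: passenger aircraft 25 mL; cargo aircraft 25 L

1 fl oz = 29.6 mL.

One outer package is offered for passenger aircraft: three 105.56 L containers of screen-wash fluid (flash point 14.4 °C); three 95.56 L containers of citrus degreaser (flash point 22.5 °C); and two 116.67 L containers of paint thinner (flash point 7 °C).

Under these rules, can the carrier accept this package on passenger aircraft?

Screen-wash fluid: flash point 14.4 °C < 27 °C → Class 3 (Flammable Liquid).
Citrus degreaser: flash point 22.5 °C < 27 °C → Class 3 (Flammable Liquid).
Flash point 7 °C meets the Class 3 criterion (Flammable Liquid), so the paint thinner is Class 3.
Total Class 3: (three 105.56 L containers = 316.68 L) + (three 95.56 L containers = 286.68 L) + (two 116.67 L containers = 233.34 L) = 836.7 L.
That is within the Class 3 passenger aircraft limit of 1000 L.

Yes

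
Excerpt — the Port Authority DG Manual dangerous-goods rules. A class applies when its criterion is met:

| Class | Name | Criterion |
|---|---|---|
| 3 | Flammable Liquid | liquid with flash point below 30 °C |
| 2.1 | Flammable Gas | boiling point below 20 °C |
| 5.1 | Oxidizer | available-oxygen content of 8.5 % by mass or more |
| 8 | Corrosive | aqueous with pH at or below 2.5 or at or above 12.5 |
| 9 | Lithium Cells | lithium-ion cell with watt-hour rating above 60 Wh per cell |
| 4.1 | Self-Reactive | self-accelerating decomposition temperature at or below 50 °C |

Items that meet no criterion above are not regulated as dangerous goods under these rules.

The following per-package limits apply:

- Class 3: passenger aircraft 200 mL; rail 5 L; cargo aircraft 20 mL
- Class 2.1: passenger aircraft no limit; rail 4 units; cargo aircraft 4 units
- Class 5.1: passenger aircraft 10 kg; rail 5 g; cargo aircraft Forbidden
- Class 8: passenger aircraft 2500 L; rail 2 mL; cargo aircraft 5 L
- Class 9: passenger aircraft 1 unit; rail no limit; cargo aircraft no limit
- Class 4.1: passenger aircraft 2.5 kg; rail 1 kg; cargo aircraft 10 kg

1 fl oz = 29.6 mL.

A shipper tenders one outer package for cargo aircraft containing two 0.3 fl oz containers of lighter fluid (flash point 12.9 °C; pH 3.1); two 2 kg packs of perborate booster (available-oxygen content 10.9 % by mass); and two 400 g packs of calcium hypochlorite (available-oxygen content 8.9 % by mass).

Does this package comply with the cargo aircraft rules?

Flash point 12.9 °C meets the Class 3 criterion (Flammable Liquid), so the lighter fluid is Class 3.
Available-oxygen content 10.9 % by mass meets the Class 5.1 criterion (Oxidizer), so the perborate booster is Class 5.1.
Available-oxygen content 8.9 % by mass meets the Class 5.1 criterion (Oxidizer), so the calcium hypochlorite is Class 5.1.
Class 5.1 net quantity: (two 2 kg packs = 4 kg) + (two 400 g packs = 800 g) = 4.8 kg.
Class 5.1 is Forbidden by cargo aircraft.
Class 3 quantity: two 0.3 fl oz containers = 17.76 mL.
That is within the Class 3 cargo aircraft limit of 20 mL.

No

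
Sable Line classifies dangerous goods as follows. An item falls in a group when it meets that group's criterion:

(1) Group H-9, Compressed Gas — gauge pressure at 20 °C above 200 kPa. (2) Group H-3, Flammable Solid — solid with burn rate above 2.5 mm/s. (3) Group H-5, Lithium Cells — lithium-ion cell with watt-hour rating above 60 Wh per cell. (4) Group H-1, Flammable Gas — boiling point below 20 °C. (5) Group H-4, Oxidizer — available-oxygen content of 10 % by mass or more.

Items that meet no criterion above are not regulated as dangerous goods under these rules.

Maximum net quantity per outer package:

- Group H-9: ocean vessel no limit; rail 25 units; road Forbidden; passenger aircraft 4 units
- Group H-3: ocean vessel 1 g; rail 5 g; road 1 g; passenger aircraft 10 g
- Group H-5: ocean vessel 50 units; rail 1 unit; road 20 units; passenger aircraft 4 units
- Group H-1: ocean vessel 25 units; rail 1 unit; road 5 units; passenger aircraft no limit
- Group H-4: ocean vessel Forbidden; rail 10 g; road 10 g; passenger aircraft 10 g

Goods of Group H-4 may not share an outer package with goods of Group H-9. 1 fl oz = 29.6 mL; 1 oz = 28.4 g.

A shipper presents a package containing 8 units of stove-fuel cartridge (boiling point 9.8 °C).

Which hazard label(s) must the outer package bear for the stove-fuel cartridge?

Group H-1

The stove-fuel cartridge has boiling point 9.8 °C, which is < 20 °C, so it is Group H-1 (Flammable Gas).
Only the Group H-1 label is required.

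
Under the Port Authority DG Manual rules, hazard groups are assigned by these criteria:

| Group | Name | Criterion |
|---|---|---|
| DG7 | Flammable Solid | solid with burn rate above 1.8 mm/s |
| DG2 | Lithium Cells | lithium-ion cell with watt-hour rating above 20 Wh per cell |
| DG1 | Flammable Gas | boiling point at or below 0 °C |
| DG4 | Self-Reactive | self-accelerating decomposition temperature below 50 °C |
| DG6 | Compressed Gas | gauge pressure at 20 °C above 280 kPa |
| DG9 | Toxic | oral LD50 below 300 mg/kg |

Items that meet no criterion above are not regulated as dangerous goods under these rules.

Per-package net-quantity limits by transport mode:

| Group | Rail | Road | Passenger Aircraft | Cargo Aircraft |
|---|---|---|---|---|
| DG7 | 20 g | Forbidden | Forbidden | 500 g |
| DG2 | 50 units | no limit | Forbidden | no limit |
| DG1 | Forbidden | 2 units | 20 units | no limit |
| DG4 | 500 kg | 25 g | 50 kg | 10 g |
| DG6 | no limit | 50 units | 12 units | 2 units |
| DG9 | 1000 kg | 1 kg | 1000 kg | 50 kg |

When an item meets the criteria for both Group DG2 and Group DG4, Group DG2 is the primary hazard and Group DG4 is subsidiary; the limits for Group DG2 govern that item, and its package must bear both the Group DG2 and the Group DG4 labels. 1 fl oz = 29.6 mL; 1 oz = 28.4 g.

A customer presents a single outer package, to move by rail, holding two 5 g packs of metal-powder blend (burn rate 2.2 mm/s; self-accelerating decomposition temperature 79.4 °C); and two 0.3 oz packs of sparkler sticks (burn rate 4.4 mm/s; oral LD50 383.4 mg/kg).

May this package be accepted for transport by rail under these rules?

Burn rate 2.2 mm/s meets the Group DG7 criterion (Flammable Solid), so the metal-powder blend is Group DG7.
With burn rate 4.4 mm/s (> 1.8 mm/s), the sparkler sticks fall in Group DG7.
Total Group DG7: (two 5 g packs = 10 g) + (two 0.3 oz packs = 17.04 g) = 27.04 g.
27.04 g > 20 g (rail limit, Group DG7) — over the limit.

No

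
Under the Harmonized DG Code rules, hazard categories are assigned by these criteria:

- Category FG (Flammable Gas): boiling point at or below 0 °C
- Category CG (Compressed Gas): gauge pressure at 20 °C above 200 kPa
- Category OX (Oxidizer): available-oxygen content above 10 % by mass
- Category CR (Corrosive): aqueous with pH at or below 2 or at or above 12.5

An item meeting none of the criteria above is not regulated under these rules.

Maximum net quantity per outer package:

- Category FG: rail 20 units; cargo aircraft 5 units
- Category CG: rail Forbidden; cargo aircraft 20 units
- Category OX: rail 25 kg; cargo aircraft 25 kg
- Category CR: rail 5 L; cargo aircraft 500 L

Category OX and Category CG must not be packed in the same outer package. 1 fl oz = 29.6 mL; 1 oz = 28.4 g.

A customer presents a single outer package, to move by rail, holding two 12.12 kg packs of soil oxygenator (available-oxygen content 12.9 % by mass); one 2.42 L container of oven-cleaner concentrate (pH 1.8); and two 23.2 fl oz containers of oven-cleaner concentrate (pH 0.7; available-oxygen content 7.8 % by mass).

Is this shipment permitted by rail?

With available-oxygen content 12.9 % by mass (> 10 % by mass), the soil oxygenator falls in Category OX.
Oven-cleaner concentrate: pH 1.8 ≤ 2 → Category CR (Corrosive).
The oven-cleaner concentrate has pH 0.7, which is ≤ 2, so it is Category CR (Corrosive).
Category CR net quantity: 2.42 L + (two 23.2 fl oz containers = 1373.44 mL) = 3793.44 mL.
3793.44 mL ≤ 5 L (rail limit, Category CR) — within limit.
Category OX quantity: two 12.12 kg packs = 24.24 kg.
24.24 kg is within the rail limit of 25 kg for Category OX.
The segregation rule (Category OX with Category CG) does not apply to Category CR with Category OX.
Every hazard category is within its rail limit and no segregation rule is violated.

Yes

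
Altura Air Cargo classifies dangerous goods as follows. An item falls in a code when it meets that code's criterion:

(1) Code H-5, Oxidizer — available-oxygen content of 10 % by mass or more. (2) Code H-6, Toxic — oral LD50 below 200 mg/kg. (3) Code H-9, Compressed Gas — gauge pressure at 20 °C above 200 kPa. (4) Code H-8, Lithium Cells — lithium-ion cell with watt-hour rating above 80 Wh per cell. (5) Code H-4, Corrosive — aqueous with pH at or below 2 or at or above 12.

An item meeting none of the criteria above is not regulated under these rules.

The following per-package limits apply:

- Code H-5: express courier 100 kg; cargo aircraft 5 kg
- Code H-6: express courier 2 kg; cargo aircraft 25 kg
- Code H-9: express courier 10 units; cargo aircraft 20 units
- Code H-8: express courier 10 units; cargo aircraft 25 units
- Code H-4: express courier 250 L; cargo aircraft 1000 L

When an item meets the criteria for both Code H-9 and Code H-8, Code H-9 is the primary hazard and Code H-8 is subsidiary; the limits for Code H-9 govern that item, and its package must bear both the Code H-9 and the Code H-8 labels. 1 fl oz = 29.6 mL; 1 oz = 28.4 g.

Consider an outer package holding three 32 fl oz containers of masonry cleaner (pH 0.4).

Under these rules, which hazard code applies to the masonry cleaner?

pH 0.4 meets the Code H-4 criterion (Corrosive), so the masonry cleaner is Code H-4.

Code H-4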